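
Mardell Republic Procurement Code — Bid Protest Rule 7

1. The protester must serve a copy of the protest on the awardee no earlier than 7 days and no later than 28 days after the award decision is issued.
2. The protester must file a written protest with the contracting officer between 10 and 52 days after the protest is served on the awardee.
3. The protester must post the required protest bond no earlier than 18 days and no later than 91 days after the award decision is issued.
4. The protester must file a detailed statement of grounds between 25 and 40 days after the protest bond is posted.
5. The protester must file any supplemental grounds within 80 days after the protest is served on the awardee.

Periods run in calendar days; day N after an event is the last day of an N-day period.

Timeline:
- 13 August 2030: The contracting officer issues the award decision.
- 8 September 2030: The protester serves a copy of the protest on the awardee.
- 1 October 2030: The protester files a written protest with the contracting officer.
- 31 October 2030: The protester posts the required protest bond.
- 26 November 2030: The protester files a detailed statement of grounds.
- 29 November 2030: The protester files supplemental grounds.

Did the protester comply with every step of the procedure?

No

Step 1 — 7 and 28 days from 13 August 2030 (when the award decision is issued) are 20 August 2030 and 10 September 2030 respectively; done 8 September 2030 — within the window.
Step 2 — 10 and 52 days from 8 September 2030 (when the protest is served on the awardee) are 18 September 2030 and 30 October 2030 respectively; 1 October 2030 falls inside that range.
Step 3 — 18 and 91 days from 13 August 2030 (when the award decision is issued) are 31 August 2030 and 12 November 2030 respectively; done 31 October 2030, which is between those dates.
Step 4 — 25 and 40 days from 31 October 2030 (when the protest bond is posted) are 25 November 2030 and 10 December 2030 respectively; 26 November 2030 falls inside that range.
Step 5 — counting 80 days from 8 September 2030 (when the protest is served on the awardee) gives a deadline of 27 November 2030; 29 November 2030 misses that deadline by 2 days.
The analysis stops there.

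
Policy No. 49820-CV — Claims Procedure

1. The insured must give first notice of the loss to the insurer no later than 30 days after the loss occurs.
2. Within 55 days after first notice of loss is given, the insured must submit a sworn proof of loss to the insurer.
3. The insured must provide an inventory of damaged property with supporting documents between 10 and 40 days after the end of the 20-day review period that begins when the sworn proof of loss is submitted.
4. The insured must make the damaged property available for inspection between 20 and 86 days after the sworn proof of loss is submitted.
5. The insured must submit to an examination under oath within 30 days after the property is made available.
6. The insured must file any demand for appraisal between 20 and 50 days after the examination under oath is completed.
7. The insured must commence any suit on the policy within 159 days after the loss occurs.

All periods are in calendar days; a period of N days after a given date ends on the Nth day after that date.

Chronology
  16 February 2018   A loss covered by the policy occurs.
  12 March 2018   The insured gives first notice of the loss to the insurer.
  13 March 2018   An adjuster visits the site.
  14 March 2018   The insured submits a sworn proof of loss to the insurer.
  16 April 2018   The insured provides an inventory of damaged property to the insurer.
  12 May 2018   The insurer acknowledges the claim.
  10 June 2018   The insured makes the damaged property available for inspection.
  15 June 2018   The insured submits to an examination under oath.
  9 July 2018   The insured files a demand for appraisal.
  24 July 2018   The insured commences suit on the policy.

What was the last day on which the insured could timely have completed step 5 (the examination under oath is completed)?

10 July 2018

Step 5 runs from 10 June 2018, when the property is made available. 30 days after 10 June 2018 is 10 July 2018.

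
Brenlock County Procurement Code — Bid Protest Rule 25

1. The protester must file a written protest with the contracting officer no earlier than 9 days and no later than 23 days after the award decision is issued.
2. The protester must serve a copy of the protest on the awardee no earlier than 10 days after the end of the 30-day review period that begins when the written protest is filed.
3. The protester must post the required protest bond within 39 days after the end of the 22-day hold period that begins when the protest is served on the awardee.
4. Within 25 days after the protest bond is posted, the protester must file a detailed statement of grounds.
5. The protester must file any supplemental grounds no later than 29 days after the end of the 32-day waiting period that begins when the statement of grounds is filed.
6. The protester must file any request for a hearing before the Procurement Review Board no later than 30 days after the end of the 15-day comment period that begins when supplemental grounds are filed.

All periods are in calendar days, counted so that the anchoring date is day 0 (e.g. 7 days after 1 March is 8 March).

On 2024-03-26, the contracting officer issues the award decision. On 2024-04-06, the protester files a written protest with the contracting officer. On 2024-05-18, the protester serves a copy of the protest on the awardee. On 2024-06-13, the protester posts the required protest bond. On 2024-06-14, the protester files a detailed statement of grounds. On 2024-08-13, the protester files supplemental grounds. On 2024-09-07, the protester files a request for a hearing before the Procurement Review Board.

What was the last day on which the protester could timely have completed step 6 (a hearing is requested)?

Supplemental grounds are filed on 2024-08-13; the 15-day comment period therefore ends 2024-08-28, and step 6 runs from that date. 30 days after 2024-08-28 is 2024-09-27.

2024-09-27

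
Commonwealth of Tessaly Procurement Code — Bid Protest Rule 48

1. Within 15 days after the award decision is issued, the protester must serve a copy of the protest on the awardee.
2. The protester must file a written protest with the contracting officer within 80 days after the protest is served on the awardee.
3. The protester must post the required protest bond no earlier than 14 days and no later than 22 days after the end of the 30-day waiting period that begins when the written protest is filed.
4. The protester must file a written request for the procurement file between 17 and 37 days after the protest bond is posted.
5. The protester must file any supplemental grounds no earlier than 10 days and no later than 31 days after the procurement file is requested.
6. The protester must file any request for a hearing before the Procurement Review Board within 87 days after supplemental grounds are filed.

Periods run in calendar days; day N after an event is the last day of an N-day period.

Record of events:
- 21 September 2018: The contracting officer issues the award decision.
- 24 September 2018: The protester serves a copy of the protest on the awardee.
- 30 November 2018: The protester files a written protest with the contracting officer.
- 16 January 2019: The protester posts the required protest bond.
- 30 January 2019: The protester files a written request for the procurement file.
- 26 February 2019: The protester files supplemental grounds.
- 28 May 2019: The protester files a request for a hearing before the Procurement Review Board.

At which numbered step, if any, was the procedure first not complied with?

Step 1: 15 days after 21 September 2018 (when the award decision is issued) is 6 October 2018; completed 24 September 2018, before the deadline.
Step 2: 80 days after 24 September 2018 (when the protest is served on the awardee) is 13 December 2018; done 30 November 2018 — timely.
Step 3: the window is 14–22 days after 30 December 2018 (end of the 30-day waiting period, which began when the written protest is filed on 30 November 2018), so 13 January 2019 through 21 January 2019; 16 January 2019 falls inside that range.
Step 4: the window is 17–37 days after 16 January 2019 (when the protest bond is posted), so 2 February 2019 through 22 February 2019; 30 January 2019 is 3 days too early.
The analysis stops there.

Step 4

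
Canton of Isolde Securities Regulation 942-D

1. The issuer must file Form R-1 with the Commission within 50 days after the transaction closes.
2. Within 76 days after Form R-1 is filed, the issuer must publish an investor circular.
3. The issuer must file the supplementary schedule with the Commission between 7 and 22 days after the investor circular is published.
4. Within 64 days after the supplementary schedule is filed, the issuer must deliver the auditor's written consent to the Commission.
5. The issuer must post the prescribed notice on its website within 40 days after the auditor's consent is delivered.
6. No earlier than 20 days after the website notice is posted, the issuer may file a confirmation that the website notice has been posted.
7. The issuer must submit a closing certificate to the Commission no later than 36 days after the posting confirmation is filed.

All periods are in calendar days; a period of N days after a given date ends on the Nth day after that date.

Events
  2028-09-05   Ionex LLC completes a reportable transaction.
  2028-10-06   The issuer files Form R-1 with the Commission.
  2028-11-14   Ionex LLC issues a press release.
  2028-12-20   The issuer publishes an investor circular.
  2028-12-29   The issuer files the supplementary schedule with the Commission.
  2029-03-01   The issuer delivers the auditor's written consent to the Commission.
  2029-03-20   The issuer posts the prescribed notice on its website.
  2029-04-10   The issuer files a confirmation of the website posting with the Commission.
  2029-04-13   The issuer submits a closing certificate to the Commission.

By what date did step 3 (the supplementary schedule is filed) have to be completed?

Step 3 runs from 2028-12-20, when the investor circular is published. The window is 7–22 days after 2028-12-20; it closes on 2029-01-11.

2029-01-11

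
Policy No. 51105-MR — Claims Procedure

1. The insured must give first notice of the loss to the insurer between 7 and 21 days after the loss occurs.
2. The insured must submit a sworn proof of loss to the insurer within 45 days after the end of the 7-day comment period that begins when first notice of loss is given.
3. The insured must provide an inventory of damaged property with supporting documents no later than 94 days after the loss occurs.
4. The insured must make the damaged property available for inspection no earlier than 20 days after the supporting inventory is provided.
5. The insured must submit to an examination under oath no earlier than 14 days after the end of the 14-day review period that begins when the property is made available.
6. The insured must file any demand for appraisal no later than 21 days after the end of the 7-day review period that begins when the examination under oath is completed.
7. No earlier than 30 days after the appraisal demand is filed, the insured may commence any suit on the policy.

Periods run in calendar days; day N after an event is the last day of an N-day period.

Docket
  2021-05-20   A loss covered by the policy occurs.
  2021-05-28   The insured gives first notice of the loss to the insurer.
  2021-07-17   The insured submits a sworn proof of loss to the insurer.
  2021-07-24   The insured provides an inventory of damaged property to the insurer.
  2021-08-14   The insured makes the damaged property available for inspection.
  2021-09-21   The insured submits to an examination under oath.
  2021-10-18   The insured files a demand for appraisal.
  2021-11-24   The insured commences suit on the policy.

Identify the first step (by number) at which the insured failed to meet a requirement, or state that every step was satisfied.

Step 1: the window is 7–21 days after 2021-05-20 (when the loss occurs), so 2021-05-27 through 2021-06-10; 2021-05-28 falls inside that range.
Step 2: 45 days after 2021-06-04 (end of the 7-day comment period, which began when first notice of loss is given on 2021-05-28) is 2021-07-19; done 2021-07-17 — timely.
Step 3: 94 days after 2021-05-20 (when the loss occurs) is 2021-08-22; done 2021-07-24 — timely.
Step 4: the earliest permitted date is 20 days after 2021-07-24 (when the supporting inventory is provided), i.e. 2021-08-13; done 2021-08-14, after the minimum wait.
Step 5: the earliest permitted date is 14 days after 2021-08-28 (end of the 14-day review period, which began when the property is made available on 2021-08-14), i.e. 2021-09-11; 2021-09-21 is on or after that date.
Step 6: 21 days after 2021-09-28 (end of the 7-day review period, which began when the examination under oath is completed on 2021-09-21) is 2021-10-19; 2021-10-18 is within that limit.
Step 7: the earliest permitted date is 30 days after 2021-10-18 (when the appraisal demand is filed), i.e. 2021-11-17; done 2021-11-24, after the minimum wait.

None — every step was satisfied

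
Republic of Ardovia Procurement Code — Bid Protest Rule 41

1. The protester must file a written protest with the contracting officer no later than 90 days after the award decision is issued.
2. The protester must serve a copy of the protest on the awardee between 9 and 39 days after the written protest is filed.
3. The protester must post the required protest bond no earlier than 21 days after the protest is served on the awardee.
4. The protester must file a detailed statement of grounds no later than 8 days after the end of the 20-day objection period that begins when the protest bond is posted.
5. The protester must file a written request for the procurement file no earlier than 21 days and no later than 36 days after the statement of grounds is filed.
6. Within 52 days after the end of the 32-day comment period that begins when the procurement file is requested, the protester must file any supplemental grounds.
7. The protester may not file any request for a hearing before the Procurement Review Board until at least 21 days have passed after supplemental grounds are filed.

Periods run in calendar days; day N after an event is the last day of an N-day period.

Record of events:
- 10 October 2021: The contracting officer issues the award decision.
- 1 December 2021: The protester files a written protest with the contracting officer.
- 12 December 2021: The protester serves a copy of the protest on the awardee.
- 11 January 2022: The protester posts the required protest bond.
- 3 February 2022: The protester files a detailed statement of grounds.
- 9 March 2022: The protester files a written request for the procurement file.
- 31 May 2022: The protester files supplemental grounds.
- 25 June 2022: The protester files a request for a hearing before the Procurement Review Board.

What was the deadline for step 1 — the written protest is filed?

8 January 2022

Step 1 runs from 10 October 2021, when the award decision is issued. 90 days after 10 October 2021 is 8 January 2022.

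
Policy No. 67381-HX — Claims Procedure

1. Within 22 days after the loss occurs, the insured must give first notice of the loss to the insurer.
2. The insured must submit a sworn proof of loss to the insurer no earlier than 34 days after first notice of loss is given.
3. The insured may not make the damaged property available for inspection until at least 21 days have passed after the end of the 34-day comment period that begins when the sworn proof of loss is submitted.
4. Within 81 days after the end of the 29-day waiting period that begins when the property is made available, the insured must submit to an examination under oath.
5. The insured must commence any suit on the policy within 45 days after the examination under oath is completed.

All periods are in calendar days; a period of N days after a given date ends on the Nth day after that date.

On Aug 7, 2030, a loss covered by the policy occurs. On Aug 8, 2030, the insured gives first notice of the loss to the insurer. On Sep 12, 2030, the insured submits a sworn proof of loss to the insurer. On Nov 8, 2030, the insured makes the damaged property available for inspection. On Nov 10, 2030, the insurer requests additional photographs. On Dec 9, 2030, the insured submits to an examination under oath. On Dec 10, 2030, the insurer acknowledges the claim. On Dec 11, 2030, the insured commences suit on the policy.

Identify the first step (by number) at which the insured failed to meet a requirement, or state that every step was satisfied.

Step 1: 22 days after Aug 7, 2030 (when the loss occurs) is Aug 29, 2030; Aug 8, 2030 is within that limit.
Step 2: the earliest permitted date is 34 days after Aug 8, 2030 (when first notice of loss is given), i.e. Sep 11, 2030; Sep 12, 2030 is on or after that date.
Step 3: the earliest permitted date is 21 days after Oct 16, 2030 (end of the 34-day comment period, which began when the sworn proof of loss is submitted on Sep 12, 2030), i.e. Nov 6, 2030; done Nov 8, 2030 — permitted.
Step 4: 81 days after Dec 7, 2030 (end of the 29-day waiting period, which began when the property is made available on Nov 8, 2030) is Feb 26, 2031; done Dec 9, 2030 — timely.
Step 5: 45 days after Dec 9, 2030 (when the examination under oath is completed) is Jan 23, 2031; done Dec 11, 2030 — timely.

None — every step was satisfied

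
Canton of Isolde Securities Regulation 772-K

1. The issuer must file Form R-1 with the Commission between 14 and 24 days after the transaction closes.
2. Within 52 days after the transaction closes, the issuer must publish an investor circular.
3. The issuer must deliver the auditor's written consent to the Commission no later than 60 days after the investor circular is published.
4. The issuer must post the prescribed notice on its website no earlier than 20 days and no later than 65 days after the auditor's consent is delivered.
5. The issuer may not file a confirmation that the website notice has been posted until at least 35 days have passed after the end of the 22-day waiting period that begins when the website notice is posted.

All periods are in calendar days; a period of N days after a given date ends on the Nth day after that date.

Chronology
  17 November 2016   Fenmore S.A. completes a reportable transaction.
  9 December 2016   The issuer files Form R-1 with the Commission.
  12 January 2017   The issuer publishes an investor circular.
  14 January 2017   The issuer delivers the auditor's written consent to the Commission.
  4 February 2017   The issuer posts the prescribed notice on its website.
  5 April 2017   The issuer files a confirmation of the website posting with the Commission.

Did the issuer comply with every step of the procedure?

No

Step 1: the window is 14–24 days after 17 November 2016 (when the transaction closes), so 1 December 2016 through 11 December 2016; 9 December 2016 falls inside that range.
Step 2: 52 days after 17 November 2016 (when the transaction closes) is 8 January 2017; not done until 12 January 2017, 4 days after the deadline.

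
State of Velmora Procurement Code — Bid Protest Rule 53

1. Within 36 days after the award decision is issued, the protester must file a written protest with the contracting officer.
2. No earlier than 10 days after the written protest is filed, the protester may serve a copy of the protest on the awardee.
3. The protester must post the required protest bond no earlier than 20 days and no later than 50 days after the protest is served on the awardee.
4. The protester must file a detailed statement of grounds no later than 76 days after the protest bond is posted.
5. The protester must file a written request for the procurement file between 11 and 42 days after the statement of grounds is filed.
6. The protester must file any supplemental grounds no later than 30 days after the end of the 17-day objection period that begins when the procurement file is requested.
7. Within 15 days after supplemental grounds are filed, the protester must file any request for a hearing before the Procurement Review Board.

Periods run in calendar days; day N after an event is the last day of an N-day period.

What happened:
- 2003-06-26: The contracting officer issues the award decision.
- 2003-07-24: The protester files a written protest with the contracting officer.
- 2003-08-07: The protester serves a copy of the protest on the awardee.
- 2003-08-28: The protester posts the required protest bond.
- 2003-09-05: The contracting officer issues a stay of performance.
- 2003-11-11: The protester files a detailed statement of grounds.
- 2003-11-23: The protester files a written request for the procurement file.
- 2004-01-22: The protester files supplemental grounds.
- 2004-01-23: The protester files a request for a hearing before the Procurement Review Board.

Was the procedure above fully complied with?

No

Step 1 — counting 36 days from 2003-06-26 (when the award decision is issued) gives a deadline of 2003-08-01; 2003-07-24 is within that limit.
Step 2 — must wait 10 days from 2003-07-24 (when the written protest is filed), so not before 2003-08-03; done 2003-08-07, after the minimum wait.
Step 3 — 20 and 50 days from 2003-08-07 (when the protest is served on the awardee) are 2003-08-27 and 2003-09-26 respectively; 2003-08-28 falls inside that range.
Step 4 — counting 76 days from 2003-08-28 (when the protest bond is posted) gives a deadline of 2003-11-12; completed 2003-11-11, before the deadline.
Step 5 — 11 and 42 days from 2003-11-11 (when the statement of grounds is filed) are 2003-11-22 and 2003-12-23 respectively; done 2003-11-23 — within the window.
Step 6 — counting 30 days from 2003-12-10 (end of the 17-day objection period, which began when the procurement file is requested on 2003-11-23) gives a deadline of 2004-01-09; not done until 2004-01-22, 13 days after the deadline.
That is the first point of non-compliance.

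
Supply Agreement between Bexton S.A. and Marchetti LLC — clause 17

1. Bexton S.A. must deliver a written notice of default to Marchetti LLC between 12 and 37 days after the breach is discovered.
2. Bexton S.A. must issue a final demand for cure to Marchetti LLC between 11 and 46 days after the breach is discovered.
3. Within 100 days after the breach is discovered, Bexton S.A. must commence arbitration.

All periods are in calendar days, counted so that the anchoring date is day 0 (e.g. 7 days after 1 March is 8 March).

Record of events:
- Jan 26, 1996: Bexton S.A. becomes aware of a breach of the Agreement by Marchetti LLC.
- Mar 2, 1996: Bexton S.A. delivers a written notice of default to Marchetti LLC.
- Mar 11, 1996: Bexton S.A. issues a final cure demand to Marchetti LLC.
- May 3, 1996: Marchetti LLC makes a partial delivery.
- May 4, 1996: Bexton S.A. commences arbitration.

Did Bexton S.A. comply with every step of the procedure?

Step 1 — 12 and 37 days from Jan 26, 1996 (when the breach is discovered) are Feb 7, 1996 and Mar 3, 1996 respectively; done Mar 2, 1996 — within the window.
Step 2 — 11 and 46 days from Jan 26, 1996 (when the breach is discovered) are Feb 6, 1996 and Mar 12, 1996 respectively; done Mar 11, 1996 — within the window.
Step 3 — counting 100 days from Jan 26, 1996 (when the breach is discovered) gives a deadline of May 5, 1996; done May 4, 1996 — timely.

Yes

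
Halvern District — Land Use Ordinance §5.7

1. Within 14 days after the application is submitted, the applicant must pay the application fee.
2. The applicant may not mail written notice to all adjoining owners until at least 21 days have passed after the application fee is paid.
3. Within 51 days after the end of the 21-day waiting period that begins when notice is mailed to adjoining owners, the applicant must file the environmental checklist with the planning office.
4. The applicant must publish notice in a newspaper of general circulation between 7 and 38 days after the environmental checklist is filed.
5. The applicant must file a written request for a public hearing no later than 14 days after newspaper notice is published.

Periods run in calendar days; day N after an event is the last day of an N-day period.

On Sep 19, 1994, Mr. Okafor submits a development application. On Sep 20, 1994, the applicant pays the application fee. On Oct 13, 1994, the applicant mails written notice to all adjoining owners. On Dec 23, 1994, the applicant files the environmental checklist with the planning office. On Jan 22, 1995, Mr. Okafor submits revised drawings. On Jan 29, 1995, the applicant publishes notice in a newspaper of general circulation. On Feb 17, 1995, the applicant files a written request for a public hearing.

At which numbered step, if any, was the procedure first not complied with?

Step 5

Step 1 — counting 14 days from Sep 19, 1994 (when the application is submitted) gives a deadline of Oct 3, 1994; completed Sep 20, 1994, before the deadline.
Step 2 — must wait 21 days from Sep 20, 1994 (when the application fee is paid), so not before Oct 11, 1994; done Oct 13, 1994, after the minimum wait.
Step 3 — counting 51 days from Nov 3, 1994 (end of the 21-day waiting period, which began when notice is mailed to adjoining owners on Oct 13, 1994) gives a deadline of Dec 24, 1994; Dec 23, 1994 is within that limit.
Step 4 — 7 and 38 days from Dec 23, 1994 (when the environmental checklist is filed) are Dec 30, 1994 and Jan 30, 1995 respectively; done Jan 29, 1995, which is between those dates.
Step 5 — counting 14 days from Jan 29, 1995 (when newspaper notice is published) gives a deadline of Feb 12, 1995; not done until Feb 17, 1995, 5 days after the deadline.
That is the first point of non-compliance.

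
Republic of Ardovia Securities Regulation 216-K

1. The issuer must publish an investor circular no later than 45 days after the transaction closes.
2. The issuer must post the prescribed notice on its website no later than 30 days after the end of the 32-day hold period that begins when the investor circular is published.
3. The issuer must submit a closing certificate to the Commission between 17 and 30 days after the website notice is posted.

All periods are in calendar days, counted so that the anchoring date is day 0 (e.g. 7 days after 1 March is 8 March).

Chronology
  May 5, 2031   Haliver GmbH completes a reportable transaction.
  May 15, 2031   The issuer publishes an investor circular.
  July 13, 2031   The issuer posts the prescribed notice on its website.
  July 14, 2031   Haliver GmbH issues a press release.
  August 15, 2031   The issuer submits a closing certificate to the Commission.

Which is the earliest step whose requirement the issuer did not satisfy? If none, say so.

Step 1 — counting 45 days from May 5, 2031 (when the transaction closes) gives a deadline of June 19, 2031; completed May 15, 2031, before the deadline.
Step 2 — counting 30 days from June 16, 2031 (end of the 32-day hold period, which began when the investor circular is published on May 15, 2031) gives a deadline of July 16, 2031; completed July 13, 2031, before the deadline.
Step 3 — 17 and 30 days from July 13, 2031 (when the website notice is posted) are July 30, 2031 and August 12, 2031 respectively; August 15, 2031 is 3 days past the end of the window.
The procedure was therefore not followed at step 3.

Step 3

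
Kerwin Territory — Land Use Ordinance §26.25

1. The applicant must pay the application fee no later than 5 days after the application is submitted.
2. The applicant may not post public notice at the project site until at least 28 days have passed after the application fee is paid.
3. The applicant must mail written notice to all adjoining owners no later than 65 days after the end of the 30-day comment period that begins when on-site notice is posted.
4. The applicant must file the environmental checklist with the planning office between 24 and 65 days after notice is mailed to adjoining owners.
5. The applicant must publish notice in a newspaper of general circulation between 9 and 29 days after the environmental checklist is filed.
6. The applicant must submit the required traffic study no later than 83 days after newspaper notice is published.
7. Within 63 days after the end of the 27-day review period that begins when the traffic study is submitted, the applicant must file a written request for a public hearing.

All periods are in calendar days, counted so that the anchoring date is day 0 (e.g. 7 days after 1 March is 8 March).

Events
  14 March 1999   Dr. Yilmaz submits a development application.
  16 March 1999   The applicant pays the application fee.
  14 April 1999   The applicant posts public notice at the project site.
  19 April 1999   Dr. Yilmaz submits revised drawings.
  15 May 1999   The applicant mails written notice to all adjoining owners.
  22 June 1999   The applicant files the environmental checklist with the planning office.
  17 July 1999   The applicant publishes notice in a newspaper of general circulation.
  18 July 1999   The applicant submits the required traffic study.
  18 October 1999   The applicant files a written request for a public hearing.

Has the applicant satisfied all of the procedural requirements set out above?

Step 1: 5 days after 14 March 1999 (when the application is submitted) is 19 March 1999; completed 16 March 1999, before the deadline.
Step 2: the earliest permitted date is 28 days after 16 March 1999 (when the application fee is paid), i.e. 13 April 1999; done 14 April 1999, after the minimum wait.
Step 3: 65 days after 14 May 1999 (end of the 30-day comment period, which began when on-site notice is posted on 14 April 1999) is 18 July 1999; completed 15 May 1999, before the deadline.
Step 4: the window is 24–65 days after 15 May 1999 (when notice is mailed to adjoining owners), so 8 June 1999 through 19 July 1999; done 22 June 1999, which is between those dates.
Step 5: the window is 9–29 days after 22 June 1999 (when the environmental checklist is filed), so 1 July 1999 through 21 July 1999; done 17 July 1999 — within the window.
Step 6: 83 days after 17 July 1999 (when newspaper notice is published) is 8 October 1999; completed 18 July 1999, before the deadline.
Step 7: 63 days after 14 August 1999 (end of the 27-day review period, which began when the traffic study is submitted on 18 July 1999) is 16 October 1999; done 18 October 1999 — 2 days late.

No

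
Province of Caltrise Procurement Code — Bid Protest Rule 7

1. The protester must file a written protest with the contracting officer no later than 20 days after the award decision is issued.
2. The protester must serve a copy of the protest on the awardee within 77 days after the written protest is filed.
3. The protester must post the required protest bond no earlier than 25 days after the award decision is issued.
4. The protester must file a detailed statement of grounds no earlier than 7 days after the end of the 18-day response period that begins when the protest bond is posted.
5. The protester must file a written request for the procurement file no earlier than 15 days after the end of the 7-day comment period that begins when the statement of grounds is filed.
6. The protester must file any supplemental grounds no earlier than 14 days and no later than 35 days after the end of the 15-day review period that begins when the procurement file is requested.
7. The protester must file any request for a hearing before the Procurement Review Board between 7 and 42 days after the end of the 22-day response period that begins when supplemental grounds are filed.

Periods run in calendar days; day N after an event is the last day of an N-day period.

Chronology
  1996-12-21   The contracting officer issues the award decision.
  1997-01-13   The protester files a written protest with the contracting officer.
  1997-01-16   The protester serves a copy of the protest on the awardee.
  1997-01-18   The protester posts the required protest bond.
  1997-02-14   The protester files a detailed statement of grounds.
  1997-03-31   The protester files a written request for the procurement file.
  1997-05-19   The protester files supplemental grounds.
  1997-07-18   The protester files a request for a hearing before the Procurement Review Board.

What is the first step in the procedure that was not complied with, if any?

Step 1

Step 1 — counting 20 days from 1996-12-21 (when the award decision is issued) gives a deadline of 1997-01-10; done 1997-01-13 — 3 days late.
That is the first point of non-compliance.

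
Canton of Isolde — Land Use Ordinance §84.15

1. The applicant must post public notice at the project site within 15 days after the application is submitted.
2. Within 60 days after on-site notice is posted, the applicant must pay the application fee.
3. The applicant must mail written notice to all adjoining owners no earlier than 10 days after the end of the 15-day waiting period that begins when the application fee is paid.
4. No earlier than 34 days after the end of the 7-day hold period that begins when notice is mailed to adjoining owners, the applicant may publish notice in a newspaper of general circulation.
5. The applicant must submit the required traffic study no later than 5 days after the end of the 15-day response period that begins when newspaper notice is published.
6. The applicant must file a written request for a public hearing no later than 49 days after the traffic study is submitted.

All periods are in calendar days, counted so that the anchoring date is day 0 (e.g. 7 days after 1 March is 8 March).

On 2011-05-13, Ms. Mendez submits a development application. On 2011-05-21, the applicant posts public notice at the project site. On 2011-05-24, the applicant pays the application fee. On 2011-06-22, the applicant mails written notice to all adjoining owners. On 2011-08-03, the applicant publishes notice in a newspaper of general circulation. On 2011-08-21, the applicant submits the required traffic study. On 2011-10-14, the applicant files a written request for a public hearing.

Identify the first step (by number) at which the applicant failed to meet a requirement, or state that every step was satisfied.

Step 6

(1) due by 2011-05-13 + 15 days = 2011-05-28; done 2011-05-21 — timely.
(2) due by 2011-05-21 + 60 days = 2011-07-20; completed 2011-05-24, before the deadline.
(3) permitted from 2011-06-08 + 10 days = 2011-06-18 onward; done 2011-06-22, after the minimum wait.
(4) permitted from 2011-06-29 + 34 days = 2011-08-02 onward; done 2011-08-03 — permitted.
(5) due by 2011-08-18 + 5 days = 2011-08-23; 2011-08-21 is within that limit.
(6) due by 2011-08-21 + 49 days = 2011-10-09; 2011-10-14 misses that deadline by 5 days.
The analysis stops there.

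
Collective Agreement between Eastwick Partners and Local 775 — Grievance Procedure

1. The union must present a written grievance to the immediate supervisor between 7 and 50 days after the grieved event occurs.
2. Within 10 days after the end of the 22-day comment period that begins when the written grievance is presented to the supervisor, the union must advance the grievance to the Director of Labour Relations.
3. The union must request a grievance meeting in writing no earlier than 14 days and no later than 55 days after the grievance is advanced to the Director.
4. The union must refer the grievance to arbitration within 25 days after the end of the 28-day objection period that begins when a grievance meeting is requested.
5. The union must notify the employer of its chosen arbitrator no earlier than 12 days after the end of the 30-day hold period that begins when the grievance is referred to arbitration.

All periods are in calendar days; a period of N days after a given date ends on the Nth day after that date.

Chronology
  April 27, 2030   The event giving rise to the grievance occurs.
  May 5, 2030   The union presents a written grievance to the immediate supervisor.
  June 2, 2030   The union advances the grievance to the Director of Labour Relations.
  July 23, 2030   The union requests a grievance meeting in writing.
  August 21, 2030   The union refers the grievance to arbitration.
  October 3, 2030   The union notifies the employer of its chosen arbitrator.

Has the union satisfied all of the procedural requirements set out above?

(1) the permitted window runs from April 27, 2030 + 7 = May 4, 2030 to April 27, 2030 + 50 = June 16, 2030; done May 5, 2030 — within the window.
(2) due by May 27, 2030 + 10 days = June 6, 2030; done June 2, 2030 — timely.
(3) the permitted window runs from June 2, 2030 + 14 = June 16, 2030 to June 2, 2030 + 55 = July 27, 2030; done July 23, 2030 — within the window.
(4) due by August 20, 2030 + 25 days = September 14, 2030; completed August 21, 2030, before the deadline.
(5) permitted from September 20, 2030 + 12 days = October 2, 2030 onward; October 3, 2030 is on or after that date.

Yes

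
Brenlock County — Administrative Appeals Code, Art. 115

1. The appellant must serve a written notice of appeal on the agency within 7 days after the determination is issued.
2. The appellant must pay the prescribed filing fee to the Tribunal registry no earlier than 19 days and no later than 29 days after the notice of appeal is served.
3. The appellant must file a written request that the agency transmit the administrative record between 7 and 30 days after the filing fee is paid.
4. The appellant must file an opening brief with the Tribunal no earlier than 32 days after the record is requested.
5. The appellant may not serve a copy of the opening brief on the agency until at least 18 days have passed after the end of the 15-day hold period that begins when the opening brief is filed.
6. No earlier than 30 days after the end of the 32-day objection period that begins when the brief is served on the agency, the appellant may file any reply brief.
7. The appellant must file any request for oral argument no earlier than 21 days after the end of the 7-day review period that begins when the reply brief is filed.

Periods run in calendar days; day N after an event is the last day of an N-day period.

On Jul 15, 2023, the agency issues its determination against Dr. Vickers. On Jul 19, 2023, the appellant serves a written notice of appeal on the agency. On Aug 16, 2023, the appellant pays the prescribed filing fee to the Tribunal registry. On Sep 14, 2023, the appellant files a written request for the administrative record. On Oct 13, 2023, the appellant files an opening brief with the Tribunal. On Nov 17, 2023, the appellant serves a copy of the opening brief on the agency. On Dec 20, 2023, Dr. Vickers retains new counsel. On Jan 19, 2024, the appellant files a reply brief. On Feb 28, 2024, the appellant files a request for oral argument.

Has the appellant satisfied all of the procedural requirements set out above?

No

Step 1 — counting 7 days from Jul 15, 2023 (when the determination is issued) gives a deadline of Jul 22, 2023; Jul 19, 2023 is within that limit.
Step 2 — 19 and 29 days from Jul 19, 2023 (when the notice of appeal is served) are Aug 7, 2023 and Aug 17, 2023 respectively; Aug 16, 2023 falls inside that range.
Step 3 — 7 and 30 days from Aug 16, 2023 (when the filing fee is paid) are Aug 23, 2023 and Sep 15, 2023 respectively; done Sep 14, 2023 — within the window.
Step 4 — must wait 32 days from Sep 14, 2023 (when the record is requested), so not before Oct 16, 2023; acted on Oct 13, 2023, 3 days prematurely.
The procedure was therefore not followed at step 4.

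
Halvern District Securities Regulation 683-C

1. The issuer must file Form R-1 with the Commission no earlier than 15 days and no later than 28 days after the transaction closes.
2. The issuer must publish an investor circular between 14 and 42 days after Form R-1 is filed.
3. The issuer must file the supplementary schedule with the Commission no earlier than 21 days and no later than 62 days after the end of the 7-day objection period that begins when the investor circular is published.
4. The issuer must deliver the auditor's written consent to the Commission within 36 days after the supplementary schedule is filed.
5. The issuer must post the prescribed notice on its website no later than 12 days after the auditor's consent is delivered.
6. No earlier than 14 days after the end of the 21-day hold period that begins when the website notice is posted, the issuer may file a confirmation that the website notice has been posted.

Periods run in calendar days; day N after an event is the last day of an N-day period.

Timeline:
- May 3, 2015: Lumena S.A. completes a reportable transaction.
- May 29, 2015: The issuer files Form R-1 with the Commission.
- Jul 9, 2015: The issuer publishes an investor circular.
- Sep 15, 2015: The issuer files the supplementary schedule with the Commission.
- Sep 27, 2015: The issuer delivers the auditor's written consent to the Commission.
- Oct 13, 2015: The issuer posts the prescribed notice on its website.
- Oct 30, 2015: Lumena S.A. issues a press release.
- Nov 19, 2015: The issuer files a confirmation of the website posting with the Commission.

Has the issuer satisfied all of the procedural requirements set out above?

No

Step 1 — 15 and 28 days from May 3, 2015 (when the transaction closes) are May 18, 2015 and May 31, 2015 respectively; done May 29, 2015, which is between those dates.
Step 2 — 14 and 42 days from May 29, 2015 (when Form R-1 is filed) are Jun 12, 2015 and Jul 10, 2015 respectively; Jul 9, 2015 falls inside that range.
Step 3 — 21 and 62 days from Jul 16, 2015 (end of the 7-day objection period, which began when the investor circular is published on Jul 9, 2015) are Aug 6, 2015 and Sep 16, 2015 respectively; done Sep 15, 2015 — within the window.
Step 4 — counting 36 days from Sep 15, 2015 (when the supplementary schedule is filed) gives a deadline of Oct 21, 2015; done Sep 27, 2015 — timely.
Step 5 — counting 12 days from Sep 27, 2015 (when the auditor's consent is delivered) gives a deadline of Oct 9, 2015; done Oct 13, 2015 — 4 days late.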